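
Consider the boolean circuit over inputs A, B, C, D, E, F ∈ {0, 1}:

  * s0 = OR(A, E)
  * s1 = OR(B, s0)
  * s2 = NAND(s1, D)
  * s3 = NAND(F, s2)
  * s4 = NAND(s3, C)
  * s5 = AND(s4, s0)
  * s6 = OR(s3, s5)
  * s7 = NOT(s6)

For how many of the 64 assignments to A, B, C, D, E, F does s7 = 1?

6

s7 = NOT(s6) must be 1, so s6 = 0.
Satisfying assignments:
  A=0, B=0, C=0, D=0, E=0, F=1
  A=0, B=0, C=0, D=1, E=0, F=1
  A=0, B=0, C=1, D=0, E=0, F=1
  A=0, B=0, C=1, D=1, E=0, F=1
  A=0, B=1, C=0, D=0, E=0, F=1
  A=0, B=1, C=1, D=0, E=0, F=1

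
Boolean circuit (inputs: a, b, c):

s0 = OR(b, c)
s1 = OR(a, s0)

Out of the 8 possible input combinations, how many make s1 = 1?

7

s1 = OR(a, s0) must be 1, so at least one of a, s0 is 1.
Enumerating the 8 input combinations, 7 give s1 = 1 and 1 give s1 = 0.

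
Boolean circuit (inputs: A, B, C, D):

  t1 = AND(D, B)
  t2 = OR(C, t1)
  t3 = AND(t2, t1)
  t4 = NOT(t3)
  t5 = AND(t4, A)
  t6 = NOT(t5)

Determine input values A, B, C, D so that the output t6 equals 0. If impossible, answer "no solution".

Check with A=1, B=1, C=0, D=0:
t1 = AND(D, B) = AND(0, 1) = 0
t2 = OR(C, t1) = OR(0, 0) = 0
t3 = AND(t2, t1) = AND(0, 0) = 0
t4 = NOT(t3) = NOT 0 = 1
t5 = AND(t4, A) = AND(1, 1) = 1
t6 = NOT(t5) = NOT 1 = 0
So t6 = 0 as required.

A=1, B=1, C=0, D=0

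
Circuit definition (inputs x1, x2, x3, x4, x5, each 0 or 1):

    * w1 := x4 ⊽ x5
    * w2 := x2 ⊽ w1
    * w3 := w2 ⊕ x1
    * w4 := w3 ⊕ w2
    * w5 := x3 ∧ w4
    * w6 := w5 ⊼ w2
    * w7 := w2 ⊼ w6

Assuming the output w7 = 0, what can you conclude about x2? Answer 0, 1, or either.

0

w7 = w2 ⊼ w6 must be 0, so both w2 = 1 and w6 = 1.
Every assignment with w7 = 0 has x2 = 0; there are 9 such assignment(s).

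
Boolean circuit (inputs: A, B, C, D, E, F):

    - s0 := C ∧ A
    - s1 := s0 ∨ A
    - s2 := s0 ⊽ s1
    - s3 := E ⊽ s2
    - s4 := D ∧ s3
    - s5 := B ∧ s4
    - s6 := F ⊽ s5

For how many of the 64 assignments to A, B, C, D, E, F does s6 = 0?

s6 = F ⊽ s5 must be 0, so at least one of F, s5 is 1.
Enumerating the 64 input combinations, 34 give s6 = 0 and 30 give s6 = 1.

34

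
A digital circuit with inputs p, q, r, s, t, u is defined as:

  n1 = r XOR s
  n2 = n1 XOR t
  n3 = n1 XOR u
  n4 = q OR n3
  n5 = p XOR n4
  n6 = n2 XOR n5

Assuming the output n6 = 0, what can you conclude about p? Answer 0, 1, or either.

Both values of p occur among assignments with n6 = 0:
  p=0: p=0, q=0, r=0, s=0, t=0, u=0
  p=1: p=1, q=0, r=0, s=0, t=0, u=1

either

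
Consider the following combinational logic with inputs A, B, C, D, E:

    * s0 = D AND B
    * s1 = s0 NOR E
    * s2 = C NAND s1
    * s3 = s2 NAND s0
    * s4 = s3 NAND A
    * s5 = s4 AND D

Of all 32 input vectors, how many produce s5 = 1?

s5 = s4 AND D must be 1, so both s4 = 1 and D = 1.
Enumerating the 32 input combinations, 12 give s5 = 1 and 20 give s5 = 0.

12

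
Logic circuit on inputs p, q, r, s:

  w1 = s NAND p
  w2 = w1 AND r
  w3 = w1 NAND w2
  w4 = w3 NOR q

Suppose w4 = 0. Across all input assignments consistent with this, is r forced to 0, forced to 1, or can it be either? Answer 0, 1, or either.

either

Both values of r occur among assignments with w4 = 0:
  r=0: p=0, q=0, r=0, s=0
  r=1: p=0, q=1, r=1, s=0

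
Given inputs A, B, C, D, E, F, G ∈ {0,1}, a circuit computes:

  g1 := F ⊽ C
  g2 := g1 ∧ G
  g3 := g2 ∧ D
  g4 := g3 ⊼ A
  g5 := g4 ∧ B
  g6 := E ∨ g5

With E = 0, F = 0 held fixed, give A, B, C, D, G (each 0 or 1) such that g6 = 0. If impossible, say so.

g6 = E ∨ g5 must be 0, so both E = 0 and g5 = 0.
Check with E = 0, F = 0 and A=1, B=0, C=0, D=0, G=1:
g1 = F ⊽ C = 0 ⊽ 0 = 1
g2 = g1 ∧ G = 1 ∧ 1 = 1
g3 = g2 ∧ D = 1 ∧ 0 = 0
g4 = g3 ⊼ A = 0 ⊼ 1 = 1
g5 = g4 ∧ B = 1 ∧ 0 = 0
g6 = E ∨ g5 = 0 ∨ 0 = 0
So g6 = 0.

A=1, B=0, C=0, D=0, G=1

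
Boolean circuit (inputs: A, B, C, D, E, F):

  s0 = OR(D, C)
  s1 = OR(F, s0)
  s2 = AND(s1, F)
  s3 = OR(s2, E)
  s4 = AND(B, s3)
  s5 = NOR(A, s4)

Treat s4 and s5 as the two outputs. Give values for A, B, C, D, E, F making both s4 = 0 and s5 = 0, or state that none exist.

Check with A=1 B=0 C=1 D=0 E=0 F=1:
s0 = OR(D, C) = OR(0, 1) = 1
s1 = OR(F, s0) = OR(1, 1) = 1
s2 = AND(s1, F) = AND(1, 1) = 1
s3 = OR(s2, E) = OR(1, 0) = 1
s4 = AND(B, s3) = AND(0, 1) = 0
s5 = NOR(A, s4) = NOR(1, 0) = 0
So s4 = 0 and s5 = 0.

A=1 B=0 C=1 D=0 E=0 F=1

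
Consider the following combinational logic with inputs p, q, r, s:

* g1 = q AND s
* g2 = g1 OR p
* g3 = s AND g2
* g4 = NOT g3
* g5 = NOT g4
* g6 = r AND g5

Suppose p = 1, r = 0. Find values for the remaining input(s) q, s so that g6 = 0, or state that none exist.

g6 = r AND g5 must be 0, so at least one of r, g5 is 0.
Check with p = 1, r = 0 and q=1, s=1:
g1 = q AND s = 1 AND 1 = 1
g2 = g1 OR p = 1 OR 1 = 1
g3 = s AND g2 = 1 AND 1 = 1
g4 = NOT g3 = NOT 1 = 0
g5 = NOT g4 = NOT 0 = 1
g6 = r AND g5 = 0 AND 1 = 0
So g6 = 0.

q=1, s=1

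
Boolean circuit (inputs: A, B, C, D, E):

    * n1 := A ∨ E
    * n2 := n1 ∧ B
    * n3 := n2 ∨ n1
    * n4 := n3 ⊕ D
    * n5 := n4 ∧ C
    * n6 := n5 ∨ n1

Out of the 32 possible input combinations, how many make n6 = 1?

n6 = n5 ∨ n1 must be 1, so at least one of n5, n1 is 1.
Enumerating the 32 input combinations, 26 give n6 = 1 and 6 give n6 = 0.

26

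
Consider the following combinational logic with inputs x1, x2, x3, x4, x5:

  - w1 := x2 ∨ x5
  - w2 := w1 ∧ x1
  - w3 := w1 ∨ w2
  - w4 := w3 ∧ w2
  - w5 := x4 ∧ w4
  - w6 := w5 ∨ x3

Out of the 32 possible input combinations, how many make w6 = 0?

13

w6 = w5 ∨ x3 must be 0, so both w5 = 0 and x3 = 0.
w5 = x4 ∧ w4 must be 0, so at least one of x4, w4 is 0.
Enumerating the 32 input combinations, 13 give w6 = 0 and 19 give w6 = 1.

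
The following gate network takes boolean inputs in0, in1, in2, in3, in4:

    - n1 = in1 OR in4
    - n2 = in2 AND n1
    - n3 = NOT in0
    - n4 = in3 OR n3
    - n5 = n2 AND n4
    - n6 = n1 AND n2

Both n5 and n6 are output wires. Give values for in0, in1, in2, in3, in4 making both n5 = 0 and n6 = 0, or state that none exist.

in0=1, in1=1, in2=0, in3=1, in4=0

Check with in0=1, in1=1, in2=0, in3=1, in4=0:
n1 = in1 OR in4 = 1 OR 0 = 1
n2 = in2 AND n1 = 0 AND 1 = 0
n3 = NOT in0 = NOT 1 = 0
n4 = in3 OR n3 = 1 OR 0 = 1
n5 = n2 AND n4 = 0 AND 1 = 0
n6 = n1 AND n2 = 1 AND 0 = 0
So n5 = 0 and n6 = 0.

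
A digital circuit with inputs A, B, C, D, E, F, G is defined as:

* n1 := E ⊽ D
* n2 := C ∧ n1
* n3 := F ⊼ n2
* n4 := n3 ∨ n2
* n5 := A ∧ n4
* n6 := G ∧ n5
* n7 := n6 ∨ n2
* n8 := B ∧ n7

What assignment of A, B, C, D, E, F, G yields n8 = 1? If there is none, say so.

n8 = B ∧ n7 must be 1, so both B = 1 and n7 = 1.
Check with A=1 B=1 C=1 D=1 E=0 F=1 G=1:
n1 = E ⊽ D = 0 ⊽ 1 = 0
n2 = C ∧ n1 = 1 ∧ 0 = 0
n3 = F ⊼ n2 = 1 ⊼ 0 = 1
n4 = n3 ∨ n2 = 1 ∨ 0 = 1
n5 = A ∧ n4 = 1 ∧ 1 = 1
n6 = G ∧ n5 = 1 ∧ 1 = 1
n7 = n6 ∨ n2 = 1 ∨ 0 = 1
n8 = B ∧ n7 = 1 ∧ 1 = 1
So n8 = 1 as required.

A=1 B=1 C=1 D=1 E=0 F=1 G=1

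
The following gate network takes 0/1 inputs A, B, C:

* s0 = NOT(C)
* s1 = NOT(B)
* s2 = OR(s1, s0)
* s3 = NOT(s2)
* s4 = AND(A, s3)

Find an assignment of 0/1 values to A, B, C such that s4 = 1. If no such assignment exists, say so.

A=1, B=1, C=1

s4 = AND(A, s3) must be 1, so both A = 1 and s3 = 1.
s3 = NOT(s2) must be 1, so s2 = 0.
Check with A=1, B=1, C=1:
s0 = NOT(C) = NOT 1 = 0
s1 = NOT(B) = NOT 1 = 0
s2 = OR(s1, s0) = OR(0, 0) = 0
s3 = NOT(s2) = NOT 0 = 1
s4 = AND(A, s3) = AND(1, 1) = 1
So s4 = 1 as required.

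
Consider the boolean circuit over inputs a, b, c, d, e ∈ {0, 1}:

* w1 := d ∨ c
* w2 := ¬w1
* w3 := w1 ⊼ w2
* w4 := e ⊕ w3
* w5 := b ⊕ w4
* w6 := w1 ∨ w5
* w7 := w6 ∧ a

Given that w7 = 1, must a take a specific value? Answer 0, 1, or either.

w7 = w6 ∧ a must be 1, so both w6 = 1 and a = 1.
w6 = w1 ∨ w5 must be 1, so at least one of w1, w5 is 1.
Every assignment with w7 = 1 has a = 1; there are 14 such assignment(s).

1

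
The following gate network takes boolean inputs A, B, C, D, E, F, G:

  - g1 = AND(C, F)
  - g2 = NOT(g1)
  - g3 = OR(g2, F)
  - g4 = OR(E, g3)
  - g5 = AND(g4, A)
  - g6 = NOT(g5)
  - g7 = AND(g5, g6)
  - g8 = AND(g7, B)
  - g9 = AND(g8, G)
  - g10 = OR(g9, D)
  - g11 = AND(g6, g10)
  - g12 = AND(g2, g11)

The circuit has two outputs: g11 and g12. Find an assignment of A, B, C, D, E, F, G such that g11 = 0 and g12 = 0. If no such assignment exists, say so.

Check with A=0 B=1 C=0 D=0 E=1 F=0 G=1:
g1 = AND(C, F) = AND(0, 0) = 0
g2 = NOT(g1) = NOT 0 = 1
g3 = OR(g2, F) = OR(1, 0) = 1
g4 = OR(E, g3) = OR(1, 1) = 1
g5 = AND(g4, A) = AND(1, 0) = 0
g6 = NOT(g5) = NOT 0 = 1
g7 = AND(g5, g6) = AND(0, 1) = 0
g8 = AND(g7, B) = AND(0, 1) = 0
g9 = AND(g8, G) = AND(0, 1) = 0
g10 = OR(g9, D) = OR(0, 0) = 0
g11 = AND(g6, g10) = AND(1, 0) = 0
g12 = AND(g2, g11) = AND(1, 0) = 0
So g11 = 0 and g12 = 0.

A=0 B=1 C=0 D=0 E=1 F=0 G=1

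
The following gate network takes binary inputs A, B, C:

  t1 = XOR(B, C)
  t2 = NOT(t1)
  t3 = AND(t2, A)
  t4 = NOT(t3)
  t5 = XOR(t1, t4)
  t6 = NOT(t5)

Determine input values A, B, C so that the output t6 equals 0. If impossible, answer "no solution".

A=0, B=1, C=1

t6 = NOT(t5) must be 0, so t5 = 1.
t5 = XOR(t1, t4) must be 1, so t1 and t4 differ.
Check with A=0, B=1, C=1:
t1 = XOR(B, C) = XOR(1, 1) = 0
t2 = NOT(t1) = NOT 0 = 1
t3 = AND(t2, A) = AND(1, 0) = 0
t4 = NOT(t3) = NOT 0 = 1
t5 = XOR(t1, t4) = XOR(0, 1) = 1
t6 = NOT(t5) = NOT 1 = 0
So t6 = 0 as required.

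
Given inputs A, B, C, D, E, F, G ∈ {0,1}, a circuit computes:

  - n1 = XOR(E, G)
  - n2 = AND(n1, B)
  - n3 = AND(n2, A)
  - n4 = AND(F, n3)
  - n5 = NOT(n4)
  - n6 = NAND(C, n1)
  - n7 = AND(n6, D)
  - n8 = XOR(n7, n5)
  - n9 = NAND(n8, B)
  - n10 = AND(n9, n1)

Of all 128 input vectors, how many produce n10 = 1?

n10 = AND(n9, n1) must be 1, so both n9 = 1 and n1 = 1.
n9 = NAND(n8, B) must be 1, so at least one of n8, B is 0.
Enumerating the 128 input combinations, 44 give n10 = 1 and 84 give n10 = 0.

44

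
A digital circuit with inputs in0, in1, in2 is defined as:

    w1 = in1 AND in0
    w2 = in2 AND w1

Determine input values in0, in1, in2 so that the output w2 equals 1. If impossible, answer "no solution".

in0=1, in1=1, in2=1

w2 = in2 AND w1 must be 1, so both in2 = 1 and w1 = 1.
w1 = in1 AND in0 must be 1, so both in1 = 1 and in0 = 1.
Check with in0=1, in1=1, in2=1:
w1 = in1 AND in0 = 1 AND 1 = 1
w2 = in2 AND w1 = 1 AND 1 = 1
So w2 = 1 as required.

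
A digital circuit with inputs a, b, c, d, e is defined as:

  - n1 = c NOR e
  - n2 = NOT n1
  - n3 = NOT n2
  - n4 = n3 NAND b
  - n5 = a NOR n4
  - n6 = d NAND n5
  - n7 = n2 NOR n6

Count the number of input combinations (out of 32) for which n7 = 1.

1

n7 = n2 NOR n6 must be 1, so both n2 = 0 and n6 = 0.
n2 = NOT n1 must be 0, so n1 = 1.
n6 = d NAND n5 must be 0, so both d = 1 and n5 = 1.
Satisfying assignments:
  a=0, b=1, c=0, d=1, e=0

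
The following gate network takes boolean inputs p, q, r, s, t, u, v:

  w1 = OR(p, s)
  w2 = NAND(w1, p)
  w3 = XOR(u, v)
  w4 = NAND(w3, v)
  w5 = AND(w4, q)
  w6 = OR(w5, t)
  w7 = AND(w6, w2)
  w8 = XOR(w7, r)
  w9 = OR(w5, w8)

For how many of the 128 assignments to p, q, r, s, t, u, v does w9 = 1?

88

w9 = OR(w5, w8) must be 1, so at least one of w5, w8 is 1.
Enumerating the 128 input combinations, 88 give w9 = 1 and 40 give w9 = 0.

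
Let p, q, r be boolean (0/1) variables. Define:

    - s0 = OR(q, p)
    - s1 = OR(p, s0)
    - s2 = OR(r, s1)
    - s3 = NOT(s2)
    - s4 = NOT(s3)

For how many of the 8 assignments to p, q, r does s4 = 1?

7

s4 = NOT(s3) must be 1, so s3 = 0.
s3 = NOT(s2) must be 0, so s2 = 1.
s2 = OR(r, s1) must be 1, so at least one of r, s1 is 1.
Enumerating the 8 input combinations, 7 give s4 = 1 and 1 give s4 = 0.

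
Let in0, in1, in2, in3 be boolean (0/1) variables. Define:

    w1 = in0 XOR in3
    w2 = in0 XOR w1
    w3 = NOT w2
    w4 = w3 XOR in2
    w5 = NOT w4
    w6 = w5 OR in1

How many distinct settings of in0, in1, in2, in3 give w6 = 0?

4

w6 = w5 OR in1 must be 0, so both w5 = 0 and in1 = 0.
w5 = NOT w4 must be 0, so w4 = 1.
Satisfying assignments:
  in0=0, in1=0, in2=0, in3=0
  in0=0, in1=0, in2=1, in3=1
  in0=1, in1=0, in2=0, in3=0
  in0=1, in1=0, in2=1, in3=1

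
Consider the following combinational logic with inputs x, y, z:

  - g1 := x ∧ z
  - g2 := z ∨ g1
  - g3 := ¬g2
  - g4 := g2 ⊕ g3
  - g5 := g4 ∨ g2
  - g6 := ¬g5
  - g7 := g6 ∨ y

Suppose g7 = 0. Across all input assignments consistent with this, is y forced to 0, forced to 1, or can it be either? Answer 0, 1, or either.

g7 = g6 ∨ y must be 0, so both g6 = 0 and y = 0.
Every assignment with g7 = 0 has y = 0; there are 4 such assignment(s).
  x=0, y=0, z=0
  x=0, y=0, z=1
  x=1, y=0, z=0
  x=1, y=0, z=1

0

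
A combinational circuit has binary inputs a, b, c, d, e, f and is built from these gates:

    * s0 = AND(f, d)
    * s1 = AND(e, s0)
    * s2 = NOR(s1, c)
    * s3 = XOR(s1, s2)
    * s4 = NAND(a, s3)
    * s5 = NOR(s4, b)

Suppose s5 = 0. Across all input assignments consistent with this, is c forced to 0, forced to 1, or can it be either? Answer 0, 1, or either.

either

Both values of c occur among assignments with s5 = 0:
  c=0: a=0, b=0, c=0, d=0, e=0, f=0
  c=1: a=0, b=0, c=1, d=0, e=0, f=0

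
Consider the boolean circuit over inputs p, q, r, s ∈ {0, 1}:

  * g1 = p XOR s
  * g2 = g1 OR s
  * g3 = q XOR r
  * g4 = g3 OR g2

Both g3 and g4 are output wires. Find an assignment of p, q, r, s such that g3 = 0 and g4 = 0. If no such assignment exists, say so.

Check with p=0, q=0, r=0, s=0:
g1 = p XOR s = 0 XOR 0 = 0
g2 = g1 OR s = 0 OR 0 = 0
g3 = q XOR r = 0 XOR 0 = 0
g4 = g3 OR g2 = 0 OR 0 = 0
So g3 = 0 and g4 = 0.

p=0, q=0, r=0, s=0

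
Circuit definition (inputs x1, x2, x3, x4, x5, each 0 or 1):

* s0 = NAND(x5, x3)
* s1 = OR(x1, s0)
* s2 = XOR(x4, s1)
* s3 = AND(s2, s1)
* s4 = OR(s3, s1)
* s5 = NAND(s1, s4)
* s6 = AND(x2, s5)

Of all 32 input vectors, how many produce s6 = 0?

30

s6 = AND(x2, s5) must be 0, so at least one of x2, s5 is 0.
Enumerating the 32 input combinations, 30 give s6 = 0 and 2 give s6 = 1.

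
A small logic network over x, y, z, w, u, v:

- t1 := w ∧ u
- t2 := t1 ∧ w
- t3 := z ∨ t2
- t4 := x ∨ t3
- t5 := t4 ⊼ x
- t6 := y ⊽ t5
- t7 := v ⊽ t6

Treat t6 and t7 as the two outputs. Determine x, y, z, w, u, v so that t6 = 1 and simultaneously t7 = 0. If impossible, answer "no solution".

Check with x=1, y=0, z=0, w=1, u=0, v=0:
t1 = w ∧ u = 1 ∧ 0 = 0
t2 = t1 ∧ w = 0 ∧ 1 = 0
t3 = z ∨ t2 = 0 ∨ 0 = 0
t4 = x ∨ t3 = 1 ∨ 0 = 1
t5 = t4 ⊼ x = 1 ⊼ 1 = 0
t6 = y ⊽ t5 = 0 ⊽ 0 = 1
t7 = v ⊽ t6 = 0 ⊽ 1 = 0
So t6 = 1 and t7 = 0.

x=1, y=0, z=0, w=1, u=0, v=0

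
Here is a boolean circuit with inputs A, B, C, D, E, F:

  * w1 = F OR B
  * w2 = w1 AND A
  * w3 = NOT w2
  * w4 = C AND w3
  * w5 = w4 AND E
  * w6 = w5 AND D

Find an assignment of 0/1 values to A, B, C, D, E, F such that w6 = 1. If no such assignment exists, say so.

Check with A=0, B=0, C=1, D=1, E=1, F=1:
w1 = F OR B = 1 OR 0 = 1
w2 = w1 AND A = 1 AND 0 = 0
w3 = NOT w2 = NOT 0 = 1
w4 = C AND w3 = 1 AND 1 = 1
w5 = w4 AND E = 1 AND 1 = 1
w6 = w5 AND D = 1 AND 1 = 1
So w6 = 1 as required.

A=0, B=0, C=1, D=1, E=1, F=1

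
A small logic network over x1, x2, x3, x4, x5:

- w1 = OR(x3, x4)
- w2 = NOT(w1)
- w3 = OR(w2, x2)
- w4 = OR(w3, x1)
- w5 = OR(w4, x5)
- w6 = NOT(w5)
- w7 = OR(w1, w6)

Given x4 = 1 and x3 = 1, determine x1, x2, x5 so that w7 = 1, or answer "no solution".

w7 = OR(w1, w6) must be 1, so at least one of w1, w6 is 1.
Check with x4 = 1 and x3 = 1 and x1=0, x2=0, x5=1:
w1 = OR(x3, x4) = OR(1, 1) = 1
w2 = NOT(w1) = NOT 1 = 0
w3 = OR(w2, x2) = OR(0, 0) = 0
w4 = OR(w3, x1) = OR(0, 0) = 0
w5 = OR(w4, x5) = OR(0, 1) = 1
w6 = NOT(w5) = NOT 1 = 0
w7 = OR(w1, w6) = OR(1, 0) = 1
So w7 = 1.

x1=0, x2=0, x5=1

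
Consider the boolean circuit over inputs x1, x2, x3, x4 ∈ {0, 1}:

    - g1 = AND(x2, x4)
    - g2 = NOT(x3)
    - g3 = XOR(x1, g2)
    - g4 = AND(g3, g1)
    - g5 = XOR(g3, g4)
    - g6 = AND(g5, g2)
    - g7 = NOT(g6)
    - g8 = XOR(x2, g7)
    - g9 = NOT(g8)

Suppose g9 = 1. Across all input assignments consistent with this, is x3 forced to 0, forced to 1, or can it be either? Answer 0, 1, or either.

Both values of x3 occur among assignments with g9 = 1:
  x3=0: x1=0, x2=0, x3=0, x4=0
  x3=1: x1=0, x2=1, x3=1, x4=0

either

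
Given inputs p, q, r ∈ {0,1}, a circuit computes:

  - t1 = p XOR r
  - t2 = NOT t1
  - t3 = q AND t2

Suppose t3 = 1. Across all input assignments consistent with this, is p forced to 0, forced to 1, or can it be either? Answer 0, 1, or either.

either

Both values of p occur among assignments with t3 = 1:
  p=0: p=0, q=1, r=0
  p=1: p=1, q=1, r=1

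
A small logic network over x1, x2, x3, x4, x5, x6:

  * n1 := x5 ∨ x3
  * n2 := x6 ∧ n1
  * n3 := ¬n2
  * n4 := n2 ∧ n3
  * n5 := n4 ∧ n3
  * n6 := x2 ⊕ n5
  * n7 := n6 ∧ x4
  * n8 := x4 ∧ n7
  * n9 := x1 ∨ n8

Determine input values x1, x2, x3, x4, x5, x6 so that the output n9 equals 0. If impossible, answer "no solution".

n9 = x1 ∨ n8 must be 0, so both x1 = 0 and n8 = 0.
n8 = x4 ∧ n7 must be 0, so at least one of x4, n7 is 0.
Check with x1=0, x2=1, x3=1, x4=0, x5=0, x6=0:
n1 = x5 ∨ x3 = 0 ∨ 1 = 1
n2 = x6 ∧ n1 = 0 ∧ 1 = 0
n3 = ¬n2 = ¬0 = 1
n4 = n2 ∧ n3 = 0 ∧ 1 = 0
n5 = n4 ∧ n3 = 0 ∧ 1 = 0
n6 = x2 ⊕ n5 = 1 ⊕ 0 = 1
n7 = n6 ∧ x4 = 1 ∧ 0 = 0
n8 = x4 ∧ n7 = 0 ∧ 0 = 0
n9 = x1 ∨ n8 = 0 ∨ 0 = 0
So n9 = 0 as required.

x1=0, x2=1, x3=1, x4=0, x5=0, x6=0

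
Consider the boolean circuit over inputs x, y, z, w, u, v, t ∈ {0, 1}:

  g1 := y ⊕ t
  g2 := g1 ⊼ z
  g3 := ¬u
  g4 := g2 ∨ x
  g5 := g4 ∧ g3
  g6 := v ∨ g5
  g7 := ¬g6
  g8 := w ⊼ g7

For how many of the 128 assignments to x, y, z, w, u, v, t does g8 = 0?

g8 = w ⊼ g7 must be 0, so both w = 1 and g7 = 1.
g7 = ¬g6 must be 1, so g6 = 0.
g6 = v ∨ g5 must be 0, so both v = 0 and g5 = 0.
Enumerating the 128 input combinations, 18 give g8 = 0 and 110 give g8 = 1.

18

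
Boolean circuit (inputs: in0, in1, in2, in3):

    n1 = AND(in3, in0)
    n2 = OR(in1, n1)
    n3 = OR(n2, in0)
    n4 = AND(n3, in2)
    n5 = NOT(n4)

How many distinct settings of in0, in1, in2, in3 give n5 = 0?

6

n5 = NOT(n4) must be 0, so n4 = 1.
n4 = AND(n3, in2) must be 1, so both n3 = 1 and in2 = 1.
n3 = OR(n2, in0) must be 1, so at least one of n2, in0 is 1.
Satisfying assignments:
  in0=0, in1=1, in2=1, in3=0
  in0=0, in1=1, in2=1, in3=1
  in0=1, in1=0, in2=1, in3=0
  in0=1, in1=0, in2=1, in3=1
  in0=1, in1=1, in2=1, in3=0
  in0=1, in1=1, in2=1, in3=1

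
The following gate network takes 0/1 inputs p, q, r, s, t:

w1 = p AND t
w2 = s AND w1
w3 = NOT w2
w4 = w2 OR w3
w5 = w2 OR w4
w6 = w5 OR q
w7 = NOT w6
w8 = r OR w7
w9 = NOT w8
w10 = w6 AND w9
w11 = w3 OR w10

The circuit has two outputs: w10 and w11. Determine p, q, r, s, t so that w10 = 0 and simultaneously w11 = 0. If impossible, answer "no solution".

p=1, q=1, r=1, s=1, t=1

Check with p=1, q=1, r=1, s=1, t=1:
w1 = p AND t = 1 AND 1 = 1
w2 = s AND w1 = 1 AND 1 = 1
w3 = NOT w2 = NOT 1 = 0
w4 = w2 OR w3 = 1 OR 0 = 1
w5 = w2 OR w4 = 1 OR 1 = 1
w6 = w5 OR q = 1 OR 1 = 1
w7 = NOT w6 = NOT 1 = 0
w8 = r OR w7 = 1 OR 0 = 1
w9 = NOT w8 = NOT 1 = 0
w10 = w6 AND w9 = 1 AND 0 = 0
w11 = w3 OR w10 = 0 OR 0 = 0
So w10 = 0 and w11 = 0.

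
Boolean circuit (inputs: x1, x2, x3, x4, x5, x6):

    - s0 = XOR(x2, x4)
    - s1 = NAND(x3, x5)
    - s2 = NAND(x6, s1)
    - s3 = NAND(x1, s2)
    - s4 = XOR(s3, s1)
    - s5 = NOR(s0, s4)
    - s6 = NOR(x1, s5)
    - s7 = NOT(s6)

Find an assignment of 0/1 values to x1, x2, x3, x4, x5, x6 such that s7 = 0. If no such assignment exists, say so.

x1=0, x2=0, x3=1, x4=1, x5=0, x6=1

s7 = NOT(s6) must be 0, so s6 = 1.
s6 = NOR(x1, s5) must be 1, so both x1 = 0 and s5 = 0.
s5 = NOR(s0, s4) must be 0, so at least one of s0, s4 is 1.
Check with x1=0, x2=0, x3=1, x4=1, x5=0, x6=1:
s0 = XOR(x2, x4) = XOR(0, 1) = 1
s1 = NAND(x3, x5) = NAND(1, 0) = 1
s2 = NAND(x6, s1) = NAND(1, 1) = 0
s3 = NAND(x1, s2) = NAND(0, 0) = 1
s4 = XOR(s3, s1) = XOR(1, 1) = 0
s5 = NOR(s0, s4) = NOR(1, 0) = 0
s6 = NOR(x1, s5) = NOR(0, 0) = 1
s7 = NOT(s6) = NOT 1 = 0
So s7 = 0 as required.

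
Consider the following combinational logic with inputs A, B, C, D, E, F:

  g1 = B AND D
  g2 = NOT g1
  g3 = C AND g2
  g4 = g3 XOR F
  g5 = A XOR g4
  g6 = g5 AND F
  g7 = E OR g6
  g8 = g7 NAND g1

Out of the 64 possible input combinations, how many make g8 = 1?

g8 = g7 NAND g1 must be 1, so at least one of g7, g1 is 0.
Enumerating the 64 input combinations, 54 give g8 = 1 and 10 give g8 = 0.

54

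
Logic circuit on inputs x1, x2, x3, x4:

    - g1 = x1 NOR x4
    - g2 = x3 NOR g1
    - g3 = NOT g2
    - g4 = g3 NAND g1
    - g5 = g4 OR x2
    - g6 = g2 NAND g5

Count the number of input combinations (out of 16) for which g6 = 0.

g6 = g2 NAND g5 must be 0, so both g2 = 1 and g5 = 1.
g2 = x3 NOR g1 must be 1, so both x3 = 0 and g1 = 0.
g5 = g4 OR x2 must be 1, so at least one of g4, x2 is 1.
Enumerating the 16 input combinations, 6 give g6 = 0 and 10 give g6 = 1.

6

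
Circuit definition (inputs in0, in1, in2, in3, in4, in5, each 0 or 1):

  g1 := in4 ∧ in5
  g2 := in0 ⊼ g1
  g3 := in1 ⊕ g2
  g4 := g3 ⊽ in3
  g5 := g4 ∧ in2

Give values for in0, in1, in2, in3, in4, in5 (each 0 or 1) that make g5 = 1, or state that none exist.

g5 = g4 ∧ in2 must be 1, so both g4 = 1 and in2 = 1.
Check with in0=1, in1=1, in2=1, in3=0, in4=0, in5=0:
g1 = in4 ∧ in5 = 0 ∧ 0 = 0
g2 = in0 ⊼ g1 = 1 ⊼ 0 = 1
g3 = in1 ⊕ g2 = 1 ⊕ 1 = 0
g4 = g3 ⊽ in3 = 0 ⊽ 0 = 1
g5 = g4 ∧ in2 = 1 ∧ 1 = 1
So g5 = 1 as required.

in0=1, in1=1, in2=1, in3=0, in4=0, in5=0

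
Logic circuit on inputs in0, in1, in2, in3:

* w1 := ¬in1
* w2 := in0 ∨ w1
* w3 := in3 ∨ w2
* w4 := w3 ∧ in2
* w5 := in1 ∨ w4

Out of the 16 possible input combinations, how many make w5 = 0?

w5 = in1 ∨ w4 must be 0, so both in1 = 0 and w4 = 0.
w4 = w3 ∧ in2 must be 0, so at least one of w3, in2 is 0.
Satisfying assignments:
  in0=0, in1=0, in2=0, in3=0
  in0=0, in1=0, in2=0, in3=1
  in0=1, in1=0, in2=0, in3=0
  in0=1, in1=0, in2=0, in3=1

4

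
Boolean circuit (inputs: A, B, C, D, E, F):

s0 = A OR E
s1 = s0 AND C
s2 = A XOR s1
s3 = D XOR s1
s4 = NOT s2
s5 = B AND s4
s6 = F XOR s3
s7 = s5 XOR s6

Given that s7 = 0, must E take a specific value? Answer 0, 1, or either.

Both values of E occur among assignments with s7 = 0:
  E=0: A=0, B=0, C=0, D=0, E=0, F=0
  E=1: A=0, B=0, C=0, D=0, E=1, F=0

either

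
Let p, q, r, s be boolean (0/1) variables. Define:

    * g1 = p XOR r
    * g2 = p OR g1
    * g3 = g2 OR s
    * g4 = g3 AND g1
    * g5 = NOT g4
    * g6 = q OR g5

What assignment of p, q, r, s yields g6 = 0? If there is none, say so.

p=0, q=0, r=1, s=1

Check with p=0, q=0, r=1, s=1:
g1 = p XOR r = 0 XOR 1 = 1
g2 = p OR g1 = 0 OR 1 = 1
g3 = g2 OR s = 1 OR 1 = 1
g4 = g3 AND g1 = 1 AND 1 = 1
g5 = NOT g4 = NOT 1 = 0
g6 = q OR g5 = 0 OR 0 = 0
So g6 = 0 as required.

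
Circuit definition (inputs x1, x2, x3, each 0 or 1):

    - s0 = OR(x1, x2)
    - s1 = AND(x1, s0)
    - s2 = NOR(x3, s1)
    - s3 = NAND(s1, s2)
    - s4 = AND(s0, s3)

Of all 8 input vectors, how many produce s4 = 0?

2

s4 = AND(s0, s3) must be 0, so at least one of s0, s3 is 0.
Satisfying assignments:
  x1=0, x2=0, x3=0
  x1=0, x2=0, x3=1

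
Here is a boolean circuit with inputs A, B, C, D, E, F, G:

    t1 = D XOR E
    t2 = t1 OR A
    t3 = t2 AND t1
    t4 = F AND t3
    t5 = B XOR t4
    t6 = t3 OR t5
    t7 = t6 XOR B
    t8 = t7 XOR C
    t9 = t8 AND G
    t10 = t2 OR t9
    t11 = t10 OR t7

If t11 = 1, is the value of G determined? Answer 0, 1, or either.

Both values of G occur among assignments with t11 = 1:
  G=0: A=0, B=0, C=0, D=0, E=1, F=0, G=0
  G=1: A=0, B=0, C=0, D=0, E=1, F=0, G=1

either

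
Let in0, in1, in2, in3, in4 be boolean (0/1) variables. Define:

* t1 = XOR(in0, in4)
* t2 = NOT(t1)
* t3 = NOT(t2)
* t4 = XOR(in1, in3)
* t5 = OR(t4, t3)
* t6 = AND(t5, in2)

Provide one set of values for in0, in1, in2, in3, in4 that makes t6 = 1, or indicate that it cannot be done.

in0=1, in1=0, in2=1, in3=0, in4=0

t6 = AND(t5, in2) must be 1, so both t5 = 1 and in2 = 1.
t5 = OR(t4, t3) must be 1, so at least one of t4, t3 is 1.
Check with in0=1, in1=0, in2=1, in3=0, in4=0:
t1 = XOR(in0, in4) = XOR(1, 0) = 1
t2 = NOT(t1) = NOT 1 = 0
t3 = NOT(t2) = NOT 0 = 1
t4 = XOR(in1, in3) = XOR(0, 0) = 0
t5 = OR(t4, t3) = OR(0, 1) = 1
t6 = AND(t5, in2) = AND(1, 1) = 1
So t6 = 1 as required.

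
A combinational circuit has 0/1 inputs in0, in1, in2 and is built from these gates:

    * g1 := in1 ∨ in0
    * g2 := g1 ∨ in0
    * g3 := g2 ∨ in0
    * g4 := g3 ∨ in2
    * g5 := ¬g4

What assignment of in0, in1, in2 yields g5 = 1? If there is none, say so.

g5 = ¬g4 must be 1, so g4 = 0.
Check with in0=0 in1=0 in2=0:
g1 = in1 ∨ in0 = 0 ∨ 0 = 0
g2 = g1 ∨ in0 = 0 ∨ 0 = 0
g3 = g2 ∨ in0 = 0 ∨ 0 = 0
g4 = g3 ∨ in2 = 0 ∨ 0 = 0
g5 = ¬g4 = ¬0 = 1
So g5 = 1 as required.

in0=0 in1=0 in2=0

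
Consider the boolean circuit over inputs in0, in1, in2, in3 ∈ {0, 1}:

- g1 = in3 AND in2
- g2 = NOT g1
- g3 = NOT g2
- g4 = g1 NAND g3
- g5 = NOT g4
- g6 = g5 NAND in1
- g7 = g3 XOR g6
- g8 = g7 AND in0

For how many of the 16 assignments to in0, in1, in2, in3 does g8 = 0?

g8 = g7 AND in0 must be 0, so at least one of g7, in0 is 0.
Enumerating the 16 input combinations, 9 give g8 = 0 and 7 give g8 = 1.

9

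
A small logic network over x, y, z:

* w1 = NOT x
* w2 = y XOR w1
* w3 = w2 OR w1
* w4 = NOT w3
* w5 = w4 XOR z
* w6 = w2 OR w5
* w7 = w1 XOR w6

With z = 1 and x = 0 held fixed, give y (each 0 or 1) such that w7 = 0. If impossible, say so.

y=0

Check with z = 1 and x = 0 and y=0:
w1 = NOT x = NOT 0 = 1
w2 = y XOR w1 = 0 XOR 1 = 1
w3 = w2 OR w1 = 1 OR 1 = 1
w4 = NOT w3 = NOT 1 = 0
w5 = w4 XOR z = 0 XOR 1 = 1
w6 = w2 OR w5 = 1 OR 1 = 1
w7 = w1 XOR w6 = 1 XOR 1 = 0
So w7 = 0.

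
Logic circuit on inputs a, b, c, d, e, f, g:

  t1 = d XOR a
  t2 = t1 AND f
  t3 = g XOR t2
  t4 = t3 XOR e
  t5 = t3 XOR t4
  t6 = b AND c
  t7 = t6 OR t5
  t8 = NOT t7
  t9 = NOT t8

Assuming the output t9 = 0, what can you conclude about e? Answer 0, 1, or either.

t9 = NOT t8 must be 0, so t8 = 1.
t8 = NOT t7 must be 1, so t7 = 0.
t7 = t6 OR t5 must be 0, so both t6 = 0 and t5 = 0.
Every assignment with t9 = 0 has e = 0; there are 48 such assignment(s).

0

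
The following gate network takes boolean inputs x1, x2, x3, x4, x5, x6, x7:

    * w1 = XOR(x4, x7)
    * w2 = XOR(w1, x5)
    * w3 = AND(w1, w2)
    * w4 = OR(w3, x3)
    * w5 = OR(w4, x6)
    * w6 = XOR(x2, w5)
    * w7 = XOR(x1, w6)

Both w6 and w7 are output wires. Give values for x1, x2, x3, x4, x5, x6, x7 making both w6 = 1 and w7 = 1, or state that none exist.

Check with x1=0, x2=0, x3=1, x4=1, x5=1, x6=0, x7=1:
w1 = XOR(x4, x7) = XOR(1, 1) = 0
w2 = XOR(w1, x5) = XOR(0, 1) = 1
w3 = AND(w1, w2) = AND(0, 1) = 0
w4 = OR(w3, x3) = OR(0, 1) = 1
w5 = OR(w4, x6) = OR(1, 0) = 1
w6 = XOR(x2, w5) = XOR(0, 1) = 1
w7 = XOR(x1, w6) = XOR(0, 1) = 1
So w6 = 1 and w7 = 1.

x1=0, x2=0, x3=1, x4=1, x5=1, x6=0, x7=1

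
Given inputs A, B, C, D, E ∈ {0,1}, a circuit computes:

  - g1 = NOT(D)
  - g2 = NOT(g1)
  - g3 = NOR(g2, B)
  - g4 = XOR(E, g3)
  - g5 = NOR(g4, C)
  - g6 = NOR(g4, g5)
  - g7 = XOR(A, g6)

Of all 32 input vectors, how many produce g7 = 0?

16

g7 = XOR(A, g6) must be 0, so A and g6 are equal.
Enumerating the 32 input combinations, 16 give g7 = 0 and 16 give g7 = 1.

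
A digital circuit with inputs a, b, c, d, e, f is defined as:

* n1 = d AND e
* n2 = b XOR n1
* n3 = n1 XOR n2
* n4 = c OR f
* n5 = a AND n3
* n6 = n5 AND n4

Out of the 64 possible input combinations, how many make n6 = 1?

12

n6 = n5 AND n4 must be 1, so both n5 = 1 and n4 = 1.
n5 = a AND n3 must be 1, so both a = 1 and n3 = 1.
n4 = c OR f must be 1, so at least one of c, f is 1.
Enumerating the 64 input combinations, 12 give n6 = 1 and 52 give n6 = 0.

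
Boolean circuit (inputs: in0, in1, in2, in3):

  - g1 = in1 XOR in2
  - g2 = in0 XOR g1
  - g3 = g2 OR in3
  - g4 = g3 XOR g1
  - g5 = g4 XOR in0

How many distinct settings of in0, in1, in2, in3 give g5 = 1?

4

g5 = g4 XOR in0 must be 1, so g4 and in0 differ.
Satisfying assignments:
  in0=0, in1=0, in2=0, in3=1
  in0=0, in1=1, in2=1, in3=1
  in0=1, in1=0, in2=1, in3=1
  in0=1, in1=1, in2=0, in3=1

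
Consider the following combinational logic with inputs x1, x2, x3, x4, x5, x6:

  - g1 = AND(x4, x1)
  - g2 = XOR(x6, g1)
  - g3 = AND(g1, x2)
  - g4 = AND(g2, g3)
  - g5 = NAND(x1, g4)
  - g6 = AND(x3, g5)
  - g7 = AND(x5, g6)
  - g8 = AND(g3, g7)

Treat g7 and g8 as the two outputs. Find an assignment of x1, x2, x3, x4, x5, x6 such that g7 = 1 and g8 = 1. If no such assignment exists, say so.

Check with x1=1, x2=1, x3=1, x4=1, x5=1, x6=1:
g1 = AND(x4, x1) = AND(1, 1) = 1
g2 = XOR(x6, g1) = XOR(1, 1) = 0
g3 = AND(g1, x2) = AND(1, 1) = 1
g4 = AND(g2, g3) = AND(0, 1) = 0
g5 = NAND(x1, g4) = NAND(1, 0) = 1
g6 = AND(x3, g5) = AND(1, 1) = 1
g7 = AND(x5, g6) = AND(1, 1) = 1
g8 = AND(g3, g7) = AND(1, 1) = 1
So g7 = 1 and g8 = 1.

x1=1, x2=1, x3=1, x4=1, x5=1, x6=1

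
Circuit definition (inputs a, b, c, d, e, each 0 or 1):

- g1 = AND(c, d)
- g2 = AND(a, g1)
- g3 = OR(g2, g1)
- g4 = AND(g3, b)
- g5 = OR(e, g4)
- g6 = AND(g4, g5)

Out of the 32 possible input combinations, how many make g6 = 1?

4

g6 = AND(g4, g5) must be 1, so both g4 = 1 and g5 = 1.
Satisfying assignments:
  a=0, b=1, c=1, d=1, e=0
  a=0, b=1, c=1, d=1, e=1
  a=1, b=1, c=1, d=1, e=0
  a=1, b=1, c=1, d=1, e=1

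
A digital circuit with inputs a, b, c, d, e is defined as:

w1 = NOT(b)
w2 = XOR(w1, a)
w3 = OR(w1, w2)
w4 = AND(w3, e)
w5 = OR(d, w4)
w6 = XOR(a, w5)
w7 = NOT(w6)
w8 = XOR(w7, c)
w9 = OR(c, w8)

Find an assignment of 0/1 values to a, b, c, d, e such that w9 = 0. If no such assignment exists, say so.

a=0, b=1, c=0, d=1, e=1

Check with a=0, b=1, c=0, d=1, e=1:
w1 = NOT(b) = NOT 1 = 0
w2 = XOR(w1, a) = XOR(0, 0) = 0
w3 = OR(w1, w2) = OR(0, 0) = 0
w4 = AND(w3, e) = AND(0, 1) = 0
w5 = OR(d, w4) = OR(1, 0) = 1
w6 = XOR(a, w5) = XOR(0, 1) = 1
w7 = NOT(w6) = NOT 1 = 0
w8 = XOR(w7, c) = XOR(0, 0) = 0
w9 = OR(c, w8) = OR(0, 0) = 0
So w9 = 0 as required.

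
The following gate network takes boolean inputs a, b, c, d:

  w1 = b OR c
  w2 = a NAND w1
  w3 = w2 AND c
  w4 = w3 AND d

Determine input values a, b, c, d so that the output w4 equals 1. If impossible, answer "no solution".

a=0, b=0, c=1, d=1

Check with a=0, b=0, c=1, d=1:
w1 = b OR c = 0 OR 1 = 1
w2 = a NAND w1 = 0 NAND 1 = 1
w3 = w2 AND c = 1 AND 1 = 1
w4 = w3 AND d = 1 AND 1 = 1
So w4 = 1 as required.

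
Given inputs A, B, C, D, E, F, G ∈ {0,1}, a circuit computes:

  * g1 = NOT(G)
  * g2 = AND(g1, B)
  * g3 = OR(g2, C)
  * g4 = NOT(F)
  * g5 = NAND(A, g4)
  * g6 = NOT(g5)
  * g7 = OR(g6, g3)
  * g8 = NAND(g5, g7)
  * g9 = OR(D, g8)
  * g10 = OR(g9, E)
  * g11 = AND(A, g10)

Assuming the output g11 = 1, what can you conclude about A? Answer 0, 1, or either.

1

g11 = AND(A, g10) must be 1, so both A = 1 and g10 = 1.
g10 = OR(g9, E) must be 1, so at least one of g9, E is 1.
Every assignment with g11 = 1 has A = 1; there are 59 such assignment(s).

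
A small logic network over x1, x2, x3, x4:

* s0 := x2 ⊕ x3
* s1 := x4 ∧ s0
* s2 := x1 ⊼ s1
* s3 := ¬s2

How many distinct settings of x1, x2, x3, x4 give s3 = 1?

2

s3 = ¬s2 must be 1, so s2 = 0.
Enumerating the 16 input combinations, 2 give s3 = 1 and 14 give s3 = 0.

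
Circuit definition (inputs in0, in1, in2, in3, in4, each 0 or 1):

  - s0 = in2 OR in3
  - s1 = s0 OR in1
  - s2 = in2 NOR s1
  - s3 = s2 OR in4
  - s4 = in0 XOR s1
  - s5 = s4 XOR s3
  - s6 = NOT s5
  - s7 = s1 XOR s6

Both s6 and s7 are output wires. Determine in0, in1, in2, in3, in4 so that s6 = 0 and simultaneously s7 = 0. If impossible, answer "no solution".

in0=0, in1=0, in2=0, in3=0, in4=1

Check with in0=0, in1=0, in2=0, in3=0, in4=1:
s0 = in2 OR in3 = 0 OR 0 = 0
s1 = s0 OR in1 = 0 OR 0 = 0
s2 = in2 NOR s1 = 0 NOR 0 = 1
s3 = s2 OR in4 = 1 OR 1 = 1
s4 = in0 XOR s1 = 0 XOR 0 = 0
s5 = s4 XOR s3 = 0 XOR 1 = 1
s6 = NOT s5 = NOT 1 = 0
s7 = s1 XOR s6 = 0 XOR 0 = 0
So s6 = 0 and s7 = 0.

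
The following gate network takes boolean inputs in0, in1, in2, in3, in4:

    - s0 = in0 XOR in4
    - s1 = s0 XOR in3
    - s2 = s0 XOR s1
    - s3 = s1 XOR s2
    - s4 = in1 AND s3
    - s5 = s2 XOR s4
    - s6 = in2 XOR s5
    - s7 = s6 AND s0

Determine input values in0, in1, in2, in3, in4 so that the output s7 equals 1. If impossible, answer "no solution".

Check with in0=1, in1=0, in2=0, in3=1, in4=0:
s0 = in0 XOR in4 = 1 XOR 0 = 1
s1 = s0 XOR in3 = 1 XOR 1 = 0
s2 = s0 XOR s1 = 1 XOR 0 = 1
s3 = s1 XOR s2 = 0 XOR 1 = 1
s4 = in1 AND s3 = 0 AND 1 = 0
s5 = s2 XOR s4 = 1 XOR 0 = 1
s6 = in2 XOR s5 = 0 XOR 1 = 1
s7 = s6 AND s0 = 1 AND 1 = 1
So s7 = 1 as required.

in0=1, in1=0, in2=0, in3=1, in4=0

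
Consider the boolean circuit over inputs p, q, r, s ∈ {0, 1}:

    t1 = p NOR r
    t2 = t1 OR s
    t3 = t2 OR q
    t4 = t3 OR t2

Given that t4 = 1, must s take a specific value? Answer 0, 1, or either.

Both values of s occur among assignments with t4 = 1:
  s=0: p=0, q=0, r=0, s=0
  s=1: p=0, q=0, r=0, s=1

either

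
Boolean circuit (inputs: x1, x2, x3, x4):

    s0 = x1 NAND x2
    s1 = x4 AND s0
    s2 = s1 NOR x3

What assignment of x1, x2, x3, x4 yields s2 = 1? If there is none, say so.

x1=0 x2=1 x3=0 x4=0

s2 = s1 NOR x3 must be 1, so both s1 = 0 and x3 = 0.
s1 = x4 AND s0 must be 0, so at least one of x4, s0 is 0.
Check with x1=0 x2=1 x3=0 x4=0:
s0 = x1 NAND x2 = 0 NAND 1 = 1
s1 = x4 AND s0 = 0 AND 1 = 0
s2 = s1 NOR x3 = 0 NOR 0 = 1
So s2 = 1 as required.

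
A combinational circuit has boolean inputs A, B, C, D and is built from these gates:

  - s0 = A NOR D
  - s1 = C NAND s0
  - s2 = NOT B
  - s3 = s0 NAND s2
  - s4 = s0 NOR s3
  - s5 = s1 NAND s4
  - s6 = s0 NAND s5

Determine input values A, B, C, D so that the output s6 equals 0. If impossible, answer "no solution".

A=0, B=0, C=1, D=0

s6 = s0 NAND s5 must be 0, so both s0 = 1 and s5 = 1.
Check with A=0, B=0, C=1, D=0:
s0 = A NOR D = 0 NOR 0 = 1
s1 = C NAND s0 = 1 NAND 1 = 0
s2 = NOT B = NOT 0 = 1
s3 = s0 NAND s2 = 1 NAND 1 = 0
s4 = s0 NOR s3 = 1 NOR 0 = 0
s5 = s1 NAND s4 = 0 NAND 0 = 1
s6 = s0 NAND s5 = 1 NAND 1 = 0
So s6 = 0 as required.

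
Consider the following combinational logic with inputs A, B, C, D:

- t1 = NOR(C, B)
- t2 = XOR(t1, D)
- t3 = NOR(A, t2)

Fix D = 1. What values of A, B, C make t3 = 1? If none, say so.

Check with D = 1 and A=0, B=0, C=0:
t1 = NOR(C, B) = NOR(0, 0) = 1
t2 = XOR(t1, D) = XOR(1, 1) = 0
t3 = NOR(A, t2) = NOR(0, 0) = 1
So t3 = 1.

A=0 B=0 C=0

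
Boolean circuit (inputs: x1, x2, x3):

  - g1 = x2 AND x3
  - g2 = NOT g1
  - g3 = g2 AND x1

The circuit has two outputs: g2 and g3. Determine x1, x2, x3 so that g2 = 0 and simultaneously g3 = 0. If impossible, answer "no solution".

Check with x1=0 x2=1 x3=1:
g1 = x2 AND x3 = 1 AND 1 = 1
g2 = NOT g1 = NOT 1 = 0
g3 = g2 AND x1 = 0 AND 0 = 0
So g2 = 0 and g3 = 0.

x1=0 x2=1 x3=1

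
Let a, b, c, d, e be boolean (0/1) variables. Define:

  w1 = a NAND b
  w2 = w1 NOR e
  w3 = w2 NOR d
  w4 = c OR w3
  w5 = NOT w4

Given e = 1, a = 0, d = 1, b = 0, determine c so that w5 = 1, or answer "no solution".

c=0

Check with e = 1, a = 0, d = 1, b = 0 and c=0:
w1 = a NAND b = 0 NAND 0 = 1
w2 = w1 NOR e = 1 NOR 1 = 0
w3 = w2 NOR d = 0 NOR 1 = 0
w4 = c OR w3 = 0 OR 0 = 0
w5 = NOT w4 = NOT 0 = 1
So w5 = 1.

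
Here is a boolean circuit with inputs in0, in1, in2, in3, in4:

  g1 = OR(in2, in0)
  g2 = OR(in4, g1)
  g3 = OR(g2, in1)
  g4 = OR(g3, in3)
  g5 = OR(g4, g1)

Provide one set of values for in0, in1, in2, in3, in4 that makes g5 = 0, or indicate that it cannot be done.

in0=0, in1=0, in2=0, in3=0, in4=0

g5 = OR(g4, g1) must be 0, so both g4 = 0 and g1 = 0.
g4 = OR(g3, in3) must be 0, so both g3 = 0 and in3 = 0.
Check with in0=0, in1=0, in2=0, in3=0, in4=0:
g1 = OR(in2, in0) = OR(0, 0) = 0
g2 = OR(in4, g1) = OR(0, 0) = 0
g3 = OR(g2, in1) = OR(0, 0) = 0
g4 = OR(g3, in3) = OR(0, 0) = 0
g5 = OR(g4, g1) = OR(0, 0) = 0
So g5 = 0 as required.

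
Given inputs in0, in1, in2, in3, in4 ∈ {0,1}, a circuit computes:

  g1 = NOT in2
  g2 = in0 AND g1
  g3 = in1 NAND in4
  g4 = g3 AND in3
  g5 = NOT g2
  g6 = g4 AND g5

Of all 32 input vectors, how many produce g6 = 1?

9

g6 = g4 AND g5 must be 1, so both g4 = 1 and g5 = 1.
g4 = g3 AND in3 must be 1, so both g3 = 1 and in3 = 1.
Enumerating the 32 input combinations, 9 give g6 = 1 and 23 give g6 = 0.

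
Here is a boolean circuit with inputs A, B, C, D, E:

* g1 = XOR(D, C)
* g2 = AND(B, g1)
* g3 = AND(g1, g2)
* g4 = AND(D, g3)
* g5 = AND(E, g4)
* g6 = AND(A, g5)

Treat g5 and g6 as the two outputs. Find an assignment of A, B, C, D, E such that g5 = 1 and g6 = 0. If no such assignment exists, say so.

A=0, B=1, C=0, D=1, E=1

Check with A=0, B=1, C=0, D=1, E=1:
g1 = XOR(D, C) = XOR(1, 0) = 1
g2 = AND(B, g1) = AND(1, 1) = 1
g3 = AND(g1, g2) = AND(1, 1) = 1
g4 = AND(D, g3) = AND(1, 1) = 1
g5 = AND(E, g4) = AND(1, 1) = 1
g6 = AND(A, g5) = AND(0, 1) = 0
So g5 = 1 and g6 = 0.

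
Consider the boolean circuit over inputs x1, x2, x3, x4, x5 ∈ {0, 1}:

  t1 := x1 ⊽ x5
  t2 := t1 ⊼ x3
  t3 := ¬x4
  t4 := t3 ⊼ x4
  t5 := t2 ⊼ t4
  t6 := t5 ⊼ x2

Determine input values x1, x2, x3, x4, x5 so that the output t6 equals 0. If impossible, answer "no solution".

Check with x1=0, x2=1, x3=1, x4=0, x5=0:
t1 = x1 ⊽ x5 = 0 ⊽ 0 = 1
t2 = t1 ⊼ x3 = 1 ⊼ 1 = 0
t3 = ¬x4 = ¬0 = 1
t4 = t3 ⊼ x4 = 1 ⊼ 0 = 1
t5 = t2 ⊼ t4 = 0 ⊼ 1 = 1
t6 = t5 ⊼ x2 = 1 ⊼ 1 = 0
So t6 = 0 as required.

x1=0, x2=1, x3=1, x4=0, x5=0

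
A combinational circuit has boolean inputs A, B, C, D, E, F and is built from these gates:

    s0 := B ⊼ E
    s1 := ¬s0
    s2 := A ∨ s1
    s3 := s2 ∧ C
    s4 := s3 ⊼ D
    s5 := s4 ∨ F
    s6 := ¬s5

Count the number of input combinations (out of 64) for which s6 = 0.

59

s6 = ¬s5 must be 0, so s5 = 1.
Enumerating the 64 input combinations, 59 give s6 = 0 and 5 give s6 = 1.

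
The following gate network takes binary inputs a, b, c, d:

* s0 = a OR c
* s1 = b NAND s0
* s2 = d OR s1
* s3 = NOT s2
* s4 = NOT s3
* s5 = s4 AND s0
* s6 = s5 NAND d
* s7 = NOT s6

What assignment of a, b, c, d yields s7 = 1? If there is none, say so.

a=0 b=1 c=1 d=1

s7 = NOT s6 must be 1, so s6 = 0.
s6 = s5 NAND d must be 0, so both s5 = 1 and d = 1.
Check with a=0 b=1 c=1 d=1:
s0 = a OR c = 0 OR 1 = 1
s1 = b NAND s0 = 1 NAND 1 = 0
s2 = d OR s1 = 1 OR 0 = 1
s3 = NOT s2 = NOT 1 = 0
s4 = NOT s3 = NOT 0 = 1
s5 = s4 AND s0 = 1 AND 1 = 1
s6 = s5 NAND d = 1 NAND 1 = 0
s7 = NOT s6 = NOT 0 = 1
So s7 = 1 as required.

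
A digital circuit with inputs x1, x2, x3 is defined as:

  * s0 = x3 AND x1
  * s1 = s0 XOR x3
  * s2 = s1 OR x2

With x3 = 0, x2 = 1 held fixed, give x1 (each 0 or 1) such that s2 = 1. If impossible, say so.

x1=1

Check with x3 = 0, x2 = 1 and x1=1:
s0 = x3 AND x1 = 0 AND 1 = 0
s1 = s0 XOR x3 = 0 XOR 0 = 0
s2 = s1 OR x2 = 0 OR 1 = 1
So s2 = 1.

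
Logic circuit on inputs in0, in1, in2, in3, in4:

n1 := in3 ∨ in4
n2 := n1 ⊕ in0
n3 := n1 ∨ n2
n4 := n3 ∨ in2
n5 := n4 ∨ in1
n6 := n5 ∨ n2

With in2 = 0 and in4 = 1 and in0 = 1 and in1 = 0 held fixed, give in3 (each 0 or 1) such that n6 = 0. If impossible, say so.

With in2 = 0 and in4 = 1 and in0 = 1 and in1 = 0 fixed, none of the 2 settings of in3 give n6 = 0.
For example, with in3=1:
n1 = in3 ∨ in4 = 1 ∨ 1 = 1
n2 = n1 ⊕ in0 = 1 ⊕ 1 = 0
n3 = n1 ∨ n2 = 1 ∨ 0 = 1
n4 = n3 ∨ in2 = 1 ∨ 0 = 1
n5 = n4 ∨ in1 = 1 ∨ 0 = 1
n6 = n5 ∨ n2 = 1 ∨ 0 = 1
giving n6 = 1 ≠ 0.

no solution exists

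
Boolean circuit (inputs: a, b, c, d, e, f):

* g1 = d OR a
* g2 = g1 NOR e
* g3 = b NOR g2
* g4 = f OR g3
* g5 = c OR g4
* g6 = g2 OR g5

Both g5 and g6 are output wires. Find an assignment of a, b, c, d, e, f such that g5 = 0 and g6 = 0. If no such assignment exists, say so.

Check with a=0, b=1, c=0, d=0, e=1, f=0:
g1 = d OR a = 0 OR 0 = 0
g2 = g1 NOR e = 0 NOR 1 = 0
g3 = b NOR g2 = 1 NOR 0 = 0
g4 = f OR g3 = 0 OR 0 = 0
g5 = c OR g4 = 0 OR 0 = 0
g6 = g2 OR g5 = 0 OR 0 = 0
So g5 = 0 and g6 = 0.

a=0, b=1, c=0, d=0, e=1, f=0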